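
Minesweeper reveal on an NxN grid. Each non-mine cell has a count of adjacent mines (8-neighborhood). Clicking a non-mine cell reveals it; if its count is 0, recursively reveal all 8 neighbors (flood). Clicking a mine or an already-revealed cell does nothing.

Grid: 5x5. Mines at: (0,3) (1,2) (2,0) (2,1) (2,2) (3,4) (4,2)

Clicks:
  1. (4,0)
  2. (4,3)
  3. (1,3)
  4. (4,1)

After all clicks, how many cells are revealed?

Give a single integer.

Answer: 6

Derivation:
Click 1 (4,0) count=0: revealed 4 new [(3,0) (3,1) (4,0) (4,1)] -> total=4
Click 2 (4,3) count=2: revealed 1 new [(4,3)] -> total=5
Click 3 (1,3) count=3: revealed 1 new [(1,3)] -> total=6
Click 4 (4,1) count=1: revealed 0 new [(none)] -> total=6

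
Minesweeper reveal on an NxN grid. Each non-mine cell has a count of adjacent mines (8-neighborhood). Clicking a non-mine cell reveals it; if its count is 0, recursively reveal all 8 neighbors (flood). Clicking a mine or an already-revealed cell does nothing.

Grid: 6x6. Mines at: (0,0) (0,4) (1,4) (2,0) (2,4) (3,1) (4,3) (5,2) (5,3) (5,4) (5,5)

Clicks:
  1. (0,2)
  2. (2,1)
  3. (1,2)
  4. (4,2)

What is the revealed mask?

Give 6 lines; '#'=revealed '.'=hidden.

Click 1 (0,2) count=0: revealed 9 new [(0,1) (0,2) (0,3) (1,1) (1,2) (1,3) (2,1) (2,2) (2,3)] -> total=9
Click 2 (2,1) count=2: revealed 0 new [(none)] -> total=9
Click 3 (1,2) count=0: revealed 0 new [(none)] -> total=9
Click 4 (4,2) count=4: revealed 1 new [(4,2)] -> total=10

Answer: .###..
.###..
.###..
......
..#...
......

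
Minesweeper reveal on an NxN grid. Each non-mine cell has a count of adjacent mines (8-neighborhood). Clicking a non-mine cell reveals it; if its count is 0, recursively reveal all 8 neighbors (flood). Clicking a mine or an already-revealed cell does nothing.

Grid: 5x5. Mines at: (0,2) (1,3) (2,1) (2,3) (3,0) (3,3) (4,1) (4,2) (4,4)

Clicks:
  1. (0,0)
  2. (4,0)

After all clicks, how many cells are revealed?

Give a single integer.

Answer: 5

Derivation:
Click 1 (0,0) count=0: revealed 4 new [(0,0) (0,1) (1,0) (1,1)] -> total=4
Click 2 (4,0) count=2: revealed 1 new [(4,0)] -> total=5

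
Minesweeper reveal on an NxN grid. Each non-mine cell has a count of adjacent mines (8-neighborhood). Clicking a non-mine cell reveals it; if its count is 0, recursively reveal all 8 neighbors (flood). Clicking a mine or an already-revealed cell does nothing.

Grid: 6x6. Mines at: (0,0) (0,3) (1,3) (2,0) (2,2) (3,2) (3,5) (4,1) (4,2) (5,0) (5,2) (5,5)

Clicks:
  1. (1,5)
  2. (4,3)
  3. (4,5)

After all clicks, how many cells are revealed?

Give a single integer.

Click 1 (1,5) count=0: revealed 6 new [(0,4) (0,5) (1,4) (1,5) (2,4) (2,5)] -> total=6
Click 2 (4,3) count=3: revealed 1 new [(4,3)] -> total=7
Click 3 (4,5) count=2: revealed 1 new [(4,5)] -> total=8

Answer: 8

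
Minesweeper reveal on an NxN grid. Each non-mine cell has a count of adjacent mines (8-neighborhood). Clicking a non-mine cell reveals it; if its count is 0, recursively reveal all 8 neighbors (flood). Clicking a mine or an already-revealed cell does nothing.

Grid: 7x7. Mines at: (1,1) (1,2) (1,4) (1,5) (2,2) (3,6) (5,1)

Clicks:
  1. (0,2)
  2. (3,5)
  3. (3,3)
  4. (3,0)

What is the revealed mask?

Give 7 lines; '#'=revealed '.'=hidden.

Answer: ..#....
.......
##.....
##.#.#.
##.....
.......
.......

Derivation:
Click 1 (0,2) count=2: revealed 1 new [(0,2)] -> total=1
Click 2 (3,5) count=1: revealed 1 new [(3,5)] -> total=2
Click 3 (3,3) count=1: revealed 1 new [(3,3)] -> total=3
Click 4 (3,0) count=0: revealed 6 new [(2,0) (2,1) (3,0) (3,1) (4,0) (4,1)] -> total=9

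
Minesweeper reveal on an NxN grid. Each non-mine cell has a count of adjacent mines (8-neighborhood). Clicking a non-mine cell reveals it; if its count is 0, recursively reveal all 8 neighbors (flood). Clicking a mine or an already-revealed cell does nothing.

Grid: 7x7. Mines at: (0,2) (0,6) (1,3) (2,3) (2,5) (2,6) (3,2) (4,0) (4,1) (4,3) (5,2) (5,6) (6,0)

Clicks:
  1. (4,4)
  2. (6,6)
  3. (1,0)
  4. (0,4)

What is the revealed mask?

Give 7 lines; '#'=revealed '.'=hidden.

Click 1 (4,4) count=1: revealed 1 new [(4,4)] -> total=1
Click 2 (6,6) count=1: revealed 1 new [(6,6)] -> total=2
Click 3 (1,0) count=0: revealed 8 new [(0,0) (0,1) (1,0) (1,1) (2,0) (2,1) (3,0) (3,1)] -> total=10
Click 4 (0,4) count=1: revealed 1 new [(0,4)] -> total=11

Answer: ##..#..
##.....
##.....
##.....
....#..
.......
......#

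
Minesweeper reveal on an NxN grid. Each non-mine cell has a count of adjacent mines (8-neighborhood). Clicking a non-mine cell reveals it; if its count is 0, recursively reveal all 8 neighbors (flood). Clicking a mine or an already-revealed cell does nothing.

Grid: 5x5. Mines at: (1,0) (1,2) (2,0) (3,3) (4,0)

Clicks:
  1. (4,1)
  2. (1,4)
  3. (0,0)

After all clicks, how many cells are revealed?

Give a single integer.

Answer: 8

Derivation:
Click 1 (4,1) count=1: revealed 1 new [(4,1)] -> total=1
Click 2 (1,4) count=0: revealed 6 new [(0,3) (0,4) (1,3) (1,4) (2,3) (2,4)] -> total=7
Click 3 (0,0) count=1: revealed 1 new [(0,0)] -> total=8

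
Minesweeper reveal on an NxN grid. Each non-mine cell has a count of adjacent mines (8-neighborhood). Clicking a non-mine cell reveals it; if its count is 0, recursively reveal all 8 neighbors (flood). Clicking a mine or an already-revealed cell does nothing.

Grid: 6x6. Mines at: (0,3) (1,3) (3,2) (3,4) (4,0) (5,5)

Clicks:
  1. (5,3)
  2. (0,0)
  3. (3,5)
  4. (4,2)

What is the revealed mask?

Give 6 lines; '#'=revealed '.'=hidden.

Click 1 (5,3) count=0: revealed 8 new [(4,1) (4,2) (4,3) (4,4) (5,1) (5,2) (5,3) (5,4)] -> total=8
Click 2 (0,0) count=0: revealed 11 new [(0,0) (0,1) (0,2) (1,0) (1,1) (1,2) (2,0) (2,1) (2,2) (3,0) (3,1)] -> total=19
Click 3 (3,5) count=1: revealed 1 new [(3,5)] -> total=20
Click 4 (4,2) count=1: revealed 0 new [(none)] -> total=20

Answer: ###...
###...
###...
##...#
.####.
.####.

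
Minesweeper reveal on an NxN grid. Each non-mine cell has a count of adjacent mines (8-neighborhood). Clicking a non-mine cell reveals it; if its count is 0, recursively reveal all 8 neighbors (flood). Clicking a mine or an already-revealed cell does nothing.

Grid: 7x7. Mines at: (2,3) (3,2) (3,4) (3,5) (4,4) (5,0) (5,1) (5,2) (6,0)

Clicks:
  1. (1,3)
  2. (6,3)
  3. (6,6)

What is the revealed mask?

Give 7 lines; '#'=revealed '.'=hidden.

Click 1 (1,3) count=1: revealed 1 new [(1,3)] -> total=1
Click 2 (6,3) count=1: revealed 1 new [(6,3)] -> total=2
Click 3 (6,6) count=0: revealed 9 new [(4,5) (4,6) (5,3) (5,4) (5,5) (5,6) (6,4) (6,5) (6,6)] -> total=11

Answer: .......
...#...
.......
.......
.....##
...####
...####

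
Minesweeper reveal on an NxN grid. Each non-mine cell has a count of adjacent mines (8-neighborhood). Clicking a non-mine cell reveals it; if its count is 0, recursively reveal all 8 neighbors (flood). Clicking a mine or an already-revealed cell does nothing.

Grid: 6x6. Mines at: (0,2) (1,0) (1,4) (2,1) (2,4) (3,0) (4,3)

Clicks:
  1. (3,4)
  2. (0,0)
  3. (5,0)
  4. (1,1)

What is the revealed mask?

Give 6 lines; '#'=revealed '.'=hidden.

Answer: #.....
.#....
......
....#.
###...
###...

Derivation:
Click 1 (3,4) count=2: revealed 1 new [(3,4)] -> total=1
Click 2 (0,0) count=1: revealed 1 new [(0,0)] -> total=2
Click 3 (5,0) count=0: revealed 6 new [(4,0) (4,1) (4,2) (5,0) (5,1) (5,2)] -> total=8
Click 4 (1,1) count=3: revealed 1 new [(1,1)] -> total=9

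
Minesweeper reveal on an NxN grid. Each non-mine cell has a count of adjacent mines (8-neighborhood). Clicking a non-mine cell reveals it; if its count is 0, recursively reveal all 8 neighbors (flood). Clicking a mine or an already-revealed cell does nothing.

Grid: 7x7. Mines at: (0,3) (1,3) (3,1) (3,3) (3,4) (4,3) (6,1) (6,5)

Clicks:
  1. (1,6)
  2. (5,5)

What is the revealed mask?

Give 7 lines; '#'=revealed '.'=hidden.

Click 1 (1,6) count=0: revealed 15 new [(0,4) (0,5) (0,6) (1,4) (1,5) (1,6) (2,4) (2,5) (2,6) (3,5) (3,6) (4,5) (4,6) (5,5) (5,6)] -> total=15
Click 2 (5,5) count=1: revealed 0 new [(none)] -> total=15

Answer: ....###
....###
....###
.....##
.....##
.....##
.......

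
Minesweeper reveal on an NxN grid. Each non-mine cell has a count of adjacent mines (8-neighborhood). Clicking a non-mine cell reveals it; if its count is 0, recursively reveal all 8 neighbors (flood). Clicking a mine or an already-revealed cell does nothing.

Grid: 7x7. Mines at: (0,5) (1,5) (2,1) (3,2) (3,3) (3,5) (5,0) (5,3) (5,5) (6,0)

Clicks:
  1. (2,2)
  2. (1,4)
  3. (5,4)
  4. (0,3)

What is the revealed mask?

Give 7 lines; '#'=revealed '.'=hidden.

Click 1 (2,2) count=3: revealed 1 new [(2,2)] -> total=1
Click 2 (1,4) count=2: revealed 1 new [(1,4)] -> total=2
Click 3 (5,4) count=2: revealed 1 new [(5,4)] -> total=3
Click 4 (0,3) count=0: revealed 11 new [(0,0) (0,1) (0,2) (0,3) (0,4) (1,0) (1,1) (1,2) (1,3) (2,3) (2,4)] -> total=14

Answer: #####..
#####..
..###..
.......
.......
....#..
.......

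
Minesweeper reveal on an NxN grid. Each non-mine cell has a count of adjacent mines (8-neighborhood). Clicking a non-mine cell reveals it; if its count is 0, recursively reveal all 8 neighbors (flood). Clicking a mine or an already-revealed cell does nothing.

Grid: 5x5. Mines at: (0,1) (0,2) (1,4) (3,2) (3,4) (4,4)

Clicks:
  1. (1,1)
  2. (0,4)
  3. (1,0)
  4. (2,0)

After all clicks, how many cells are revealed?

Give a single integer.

Click 1 (1,1) count=2: revealed 1 new [(1,1)] -> total=1
Click 2 (0,4) count=1: revealed 1 new [(0,4)] -> total=2
Click 3 (1,0) count=1: revealed 1 new [(1,0)] -> total=3
Click 4 (2,0) count=0: revealed 6 new [(2,0) (2,1) (3,0) (3,1) (4,0) (4,1)] -> total=9

Answer: 9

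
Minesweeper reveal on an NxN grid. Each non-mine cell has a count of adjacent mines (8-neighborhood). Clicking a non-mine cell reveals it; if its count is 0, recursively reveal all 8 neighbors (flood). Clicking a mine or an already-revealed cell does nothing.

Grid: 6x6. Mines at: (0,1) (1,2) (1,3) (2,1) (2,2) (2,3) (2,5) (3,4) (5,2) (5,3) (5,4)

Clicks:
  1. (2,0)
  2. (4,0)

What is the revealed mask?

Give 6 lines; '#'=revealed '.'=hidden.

Click 1 (2,0) count=1: revealed 1 new [(2,0)] -> total=1
Click 2 (4,0) count=0: revealed 6 new [(3,0) (3,1) (4,0) (4,1) (5,0) (5,1)] -> total=7

Answer: ......
......
#.....
##....
##....
##....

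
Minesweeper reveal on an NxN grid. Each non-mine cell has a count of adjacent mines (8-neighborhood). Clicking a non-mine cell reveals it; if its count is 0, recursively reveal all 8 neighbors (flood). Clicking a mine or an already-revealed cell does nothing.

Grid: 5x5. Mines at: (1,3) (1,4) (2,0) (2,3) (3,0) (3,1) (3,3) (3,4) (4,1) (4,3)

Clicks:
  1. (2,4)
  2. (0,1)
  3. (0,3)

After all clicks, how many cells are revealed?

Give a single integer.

Answer: 8

Derivation:
Click 1 (2,4) count=5: revealed 1 new [(2,4)] -> total=1
Click 2 (0,1) count=0: revealed 6 new [(0,0) (0,1) (0,2) (1,0) (1,1) (1,2)] -> total=7
Click 3 (0,3) count=2: revealed 1 new [(0,3)] -> total=8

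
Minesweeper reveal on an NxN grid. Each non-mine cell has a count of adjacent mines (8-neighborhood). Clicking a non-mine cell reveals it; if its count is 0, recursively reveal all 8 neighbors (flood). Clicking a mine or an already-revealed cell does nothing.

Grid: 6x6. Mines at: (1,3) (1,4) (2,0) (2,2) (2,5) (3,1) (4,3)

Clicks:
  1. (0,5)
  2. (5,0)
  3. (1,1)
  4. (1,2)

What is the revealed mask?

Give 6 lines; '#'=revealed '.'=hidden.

Answer: .....#
.##...
......
......
###...
###...

Derivation:
Click 1 (0,5) count=1: revealed 1 new [(0,5)] -> total=1
Click 2 (5,0) count=0: revealed 6 new [(4,0) (4,1) (4,2) (5,0) (5,1) (5,2)] -> total=7
Click 3 (1,1) count=2: revealed 1 new [(1,1)] -> total=8
Click 4 (1,2) count=2: revealed 1 new [(1,2)] -> total=9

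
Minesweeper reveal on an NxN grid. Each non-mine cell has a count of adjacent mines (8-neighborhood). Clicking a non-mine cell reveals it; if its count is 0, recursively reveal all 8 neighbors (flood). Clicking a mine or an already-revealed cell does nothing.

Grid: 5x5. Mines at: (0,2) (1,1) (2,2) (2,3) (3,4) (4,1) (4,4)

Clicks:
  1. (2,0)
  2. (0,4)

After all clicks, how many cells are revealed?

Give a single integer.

Click 1 (2,0) count=1: revealed 1 new [(2,0)] -> total=1
Click 2 (0,4) count=0: revealed 4 new [(0,3) (0,4) (1,3) (1,4)] -> total=5

Answer: 5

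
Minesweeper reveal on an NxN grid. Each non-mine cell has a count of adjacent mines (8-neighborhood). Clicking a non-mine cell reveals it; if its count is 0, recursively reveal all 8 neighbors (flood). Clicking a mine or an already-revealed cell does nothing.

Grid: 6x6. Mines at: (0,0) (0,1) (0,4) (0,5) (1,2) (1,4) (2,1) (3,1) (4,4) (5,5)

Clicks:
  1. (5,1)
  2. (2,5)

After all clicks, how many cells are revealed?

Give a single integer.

Answer: 9

Derivation:
Click 1 (5,1) count=0: revealed 8 new [(4,0) (4,1) (4,2) (4,3) (5,0) (5,1) (5,2) (5,3)] -> total=8
Click 2 (2,5) count=1: revealed 1 new [(2,5)] -> total=9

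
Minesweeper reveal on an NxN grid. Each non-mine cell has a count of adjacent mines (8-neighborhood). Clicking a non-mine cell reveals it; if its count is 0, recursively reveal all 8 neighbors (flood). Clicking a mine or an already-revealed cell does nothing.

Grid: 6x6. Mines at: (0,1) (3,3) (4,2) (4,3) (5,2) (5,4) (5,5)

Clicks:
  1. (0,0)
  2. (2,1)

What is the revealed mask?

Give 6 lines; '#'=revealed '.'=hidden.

Click 1 (0,0) count=1: revealed 1 new [(0,0)] -> total=1
Click 2 (2,1) count=0: revealed 13 new [(1,0) (1,1) (1,2) (2,0) (2,1) (2,2) (3,0) (3,1) (3,2) (4,0) (4,1) (5,0) (5,1)] -> total=14

Answer: #.....
###...
###...
###...
##....
##....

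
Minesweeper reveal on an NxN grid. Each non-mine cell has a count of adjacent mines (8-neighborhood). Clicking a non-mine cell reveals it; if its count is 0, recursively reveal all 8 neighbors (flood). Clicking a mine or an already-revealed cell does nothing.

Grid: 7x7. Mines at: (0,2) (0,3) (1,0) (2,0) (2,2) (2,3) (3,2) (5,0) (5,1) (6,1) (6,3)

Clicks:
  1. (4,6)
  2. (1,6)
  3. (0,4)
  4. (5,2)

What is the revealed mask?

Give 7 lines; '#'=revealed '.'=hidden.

Answer: ....###
....###
....###
...####
...####
..#####
....###

Derivation:
Click 1 (4,6) count=0: revealed 24 new [(0,4) (0,5) (0,6) (1,4) (1,5) (1,6) (2,4) (2,5) (2,6) (3,3) (3,4) (3,5) (3,6) (4,3) (4,4) (4,5) (4,6) (5,3) (5,4) (5,5) (5,6) (6,4) (6,5) (6,6)] -> total=24
Click 2 (1,6) count=0: revealed 0 new [(none)] -> total=24
Click 3 (0,4) count=1: revealed 0 new [(none)] -> total=24
Click 4 (5,2) count=3: revealed 1 new [(5,2)] -> total=25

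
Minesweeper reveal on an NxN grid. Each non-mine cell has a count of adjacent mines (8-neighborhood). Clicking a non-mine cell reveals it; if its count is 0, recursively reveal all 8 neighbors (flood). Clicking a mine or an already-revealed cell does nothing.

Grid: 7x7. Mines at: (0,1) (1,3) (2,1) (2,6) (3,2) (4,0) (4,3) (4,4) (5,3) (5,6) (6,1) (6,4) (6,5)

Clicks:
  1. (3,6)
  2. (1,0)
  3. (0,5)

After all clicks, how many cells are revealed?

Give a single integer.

Answer: 8

Derivation:
Click 1 (3,6) count=1: revealed 1 new [(3,6)] -> total=1
Click 2 (1,0) count=2: revealed 1 new [(1,0)] -> total=2
Click 3 (0,5) count=0: revealed 6 new [(0,4) (0,5) (0,6) (1,4) (1,5) (1,6)] -> total=8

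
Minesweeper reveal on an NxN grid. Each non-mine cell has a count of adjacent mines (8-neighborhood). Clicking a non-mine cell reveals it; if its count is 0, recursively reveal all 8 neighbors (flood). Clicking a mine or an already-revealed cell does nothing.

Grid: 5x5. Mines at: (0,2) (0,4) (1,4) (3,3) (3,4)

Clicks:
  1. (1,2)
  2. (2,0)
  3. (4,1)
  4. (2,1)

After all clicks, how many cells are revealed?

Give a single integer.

Click 1 (1,2) count=1: revealed 1 new [(1,2)] -> total=1
Click 2 (2,0) count=0: revealed 13 new [(0,0) (0,1) (1,0) (1,1) (2,0) (2,1) (2,2) (3,0) (3,1) (3,2) (4,0) (4,1) (4,2)] -> total=14
Click 3 (4,1) count=0: revealed 0 new [(none)] -> total=14
Click 4 (2,1) count=0: revealed 0 new [(none)] -> total=14

Answer: 14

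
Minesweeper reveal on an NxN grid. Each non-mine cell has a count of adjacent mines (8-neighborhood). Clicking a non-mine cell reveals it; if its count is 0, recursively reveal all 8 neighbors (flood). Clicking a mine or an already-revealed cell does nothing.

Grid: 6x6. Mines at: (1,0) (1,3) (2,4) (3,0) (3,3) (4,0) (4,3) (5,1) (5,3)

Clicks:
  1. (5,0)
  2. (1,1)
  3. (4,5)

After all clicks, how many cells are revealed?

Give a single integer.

Answer: 8

Derivation:
Click 1 (5,0) count=2: revealed 1 new [(5,0)] -> total=1
Click 2 (1,1) count=1: revealed 1 new [(1,1)] -> total=2
Click 3 (4,5) count=0: revealed 6 new [(3,4) (3,5) (4,4) (4,5) (5,4) (5,5)] -> total=8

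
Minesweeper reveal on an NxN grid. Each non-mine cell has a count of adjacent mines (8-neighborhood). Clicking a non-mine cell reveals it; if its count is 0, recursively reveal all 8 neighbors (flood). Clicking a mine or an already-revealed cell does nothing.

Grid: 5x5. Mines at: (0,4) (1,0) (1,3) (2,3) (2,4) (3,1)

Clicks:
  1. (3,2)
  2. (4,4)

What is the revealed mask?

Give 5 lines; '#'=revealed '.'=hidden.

Click 1 (3,2) count=2: revealed 1 new [(3,2)] -> total=1
Click 2 (4,4) count=0: revealed 5 new [(3,3) (3,4) (4,2) (4,3) (4,4)] -> total=6

Answer: .....
.....
.....
..###
..###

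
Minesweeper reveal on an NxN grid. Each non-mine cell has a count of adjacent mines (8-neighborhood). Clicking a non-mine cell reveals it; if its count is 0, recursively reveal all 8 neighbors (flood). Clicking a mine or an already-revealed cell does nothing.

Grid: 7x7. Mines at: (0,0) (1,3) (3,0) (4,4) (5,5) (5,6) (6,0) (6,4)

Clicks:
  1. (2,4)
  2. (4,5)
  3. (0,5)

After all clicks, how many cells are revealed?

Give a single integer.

Answer: 14

Derivation:
Click 1 (2,4) count=1: revealed 1 new [(2,4)] -> total=1
Click 2 (4,5) count=3: revealed 1 new [(4,5)] -> total=2
Click 3 (0,5) count=0: revealed 12 new [(0,4) (0,5) (0,6) (1,4) (1,5) (1,6) (2,5) (2,6) (3,4) (3,5) (3,6) (4,6)] -> total=14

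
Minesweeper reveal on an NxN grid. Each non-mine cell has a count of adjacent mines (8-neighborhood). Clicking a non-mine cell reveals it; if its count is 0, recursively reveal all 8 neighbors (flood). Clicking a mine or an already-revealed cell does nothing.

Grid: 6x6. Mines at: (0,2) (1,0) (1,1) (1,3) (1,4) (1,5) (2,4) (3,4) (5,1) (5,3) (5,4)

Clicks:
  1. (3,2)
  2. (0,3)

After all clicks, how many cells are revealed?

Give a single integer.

Click 1 (3,2) count=0: revealed 12 new [(2,0) (2,1) (2,2) (2,3) (3,0) (3,1) (3,2) (3,3) (4,0) (4,1) (4,2) (4,3)] -> total=12
Click 2 (0,3) count=3: revealed 1 new [(0,3)] -> total=13

Answer: 13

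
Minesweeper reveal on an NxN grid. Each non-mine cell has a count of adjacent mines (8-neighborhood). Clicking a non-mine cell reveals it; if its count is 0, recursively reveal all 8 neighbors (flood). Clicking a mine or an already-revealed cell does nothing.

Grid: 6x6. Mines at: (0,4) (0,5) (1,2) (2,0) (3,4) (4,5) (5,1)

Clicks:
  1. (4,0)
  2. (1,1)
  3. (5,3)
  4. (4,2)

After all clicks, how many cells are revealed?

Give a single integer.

Answer: 8

Derivation:
Click 1 (4,0) count=1: revealed 1 new [(4,0)] -> total=1
Click 2 (1,1) count=2: revealed 1 new [(1,1)] -> total=2
Click 3 (5,3) count=0: revealed 6 new [(4,2) (4,3) (4,4) (5,2) (5,3) (5,4)] -> total=8
Click 4 (4,2) count=1: revealed 0 new [(none)] -> total=8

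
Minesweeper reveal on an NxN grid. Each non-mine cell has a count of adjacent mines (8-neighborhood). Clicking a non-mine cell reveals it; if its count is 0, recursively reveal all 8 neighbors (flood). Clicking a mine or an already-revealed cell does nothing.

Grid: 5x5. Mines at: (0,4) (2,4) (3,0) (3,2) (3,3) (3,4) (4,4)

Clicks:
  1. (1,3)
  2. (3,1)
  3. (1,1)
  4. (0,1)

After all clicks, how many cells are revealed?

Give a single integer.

Answer: 13

Derivation:
Click 1 (1,3) count=2: revealed 1 new [(1,3)] -> total=1
Click 2 (3,1) count=2: revealed 1 new [(3,1)] -> total=2
Click 3 (1,1) count=0: revealed 11 new [(0,0) (0,1) (0,2) (0,3) (1,0) (1,1) (1,2) (2,0) (2,1) (2,2) (2,3)] -> total=13
Click 4 (0,1) count=0: revealed 0 new [(none)] -> total=13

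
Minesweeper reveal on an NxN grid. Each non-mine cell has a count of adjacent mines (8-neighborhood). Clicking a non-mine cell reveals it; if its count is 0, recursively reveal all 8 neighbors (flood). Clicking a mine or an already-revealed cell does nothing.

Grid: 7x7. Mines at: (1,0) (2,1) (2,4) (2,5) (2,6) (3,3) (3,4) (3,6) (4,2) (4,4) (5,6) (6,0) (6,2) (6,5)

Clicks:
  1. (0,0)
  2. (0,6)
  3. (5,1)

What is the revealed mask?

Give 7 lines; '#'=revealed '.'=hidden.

Click 1 (0,0) count=1: revealed 1 new [(0,0)] -> total=1
Click 2 (0,6) count=0: revealed 12 new [(0,1) (0,2) (0,3) (0,4) (0,5) (0,6) (1,1) (1,2) (1,3) (1,4) (1,5) (1,6)] -> total=13
Click 3 (5,1) count=3: revealed 1 new [(5,1)] -> total=14

Answer: #######
.######
.......
.......
.......
.#.....
.......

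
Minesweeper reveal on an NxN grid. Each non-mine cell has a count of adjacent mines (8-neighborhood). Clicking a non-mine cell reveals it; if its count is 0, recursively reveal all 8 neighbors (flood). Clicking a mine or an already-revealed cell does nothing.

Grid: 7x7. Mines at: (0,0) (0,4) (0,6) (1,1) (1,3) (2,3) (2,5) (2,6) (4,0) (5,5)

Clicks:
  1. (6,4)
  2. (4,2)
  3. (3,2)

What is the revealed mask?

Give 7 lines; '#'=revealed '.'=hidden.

Click 1 (6,4) count=1: revealed 1 new [(6,4)] -> total=1
Click 2 (4,2) count=0: revealed 17 new [(3,1) (3,2) (3,3) (3,4) (4,1) (4,2) (4,3) (4,4) (5,0) (5,1) (5,2) (5,3) (5,4) (6,0) (6,1) (6,2) (6,3)] -> total=18
Click 3 (3,2) count=1: revealed 0 new [(none)] -> total=18

Answer: .......
.......
.......
.####..
.####..
#####..
#####..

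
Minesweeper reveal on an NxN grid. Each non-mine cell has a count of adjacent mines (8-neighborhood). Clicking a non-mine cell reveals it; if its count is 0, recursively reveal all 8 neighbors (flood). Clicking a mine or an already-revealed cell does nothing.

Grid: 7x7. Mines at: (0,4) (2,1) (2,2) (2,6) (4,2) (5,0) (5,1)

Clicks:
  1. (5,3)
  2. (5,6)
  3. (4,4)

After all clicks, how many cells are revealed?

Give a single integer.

Answer: 24

Derivation:
Click 1 (5,3) count=1: revealed 1 new [(5,3)] -> total=1
Click 2 (5,6) count=0: revealed 23 new [(1,3) (1,4) (1,5) (2,3) (2,4) (2,5) (3,3) (3,4) (3,5) (3,6) (4,3) (4,4) (4,5) (4,6) (5,2) (5,4) (5,5) (5,6) (6,2) (6,3) (6,4) (6,5) (6,6)] -> total=24
Click 3 (4,4) count=0: revealed 0 new [(none)] -> total=24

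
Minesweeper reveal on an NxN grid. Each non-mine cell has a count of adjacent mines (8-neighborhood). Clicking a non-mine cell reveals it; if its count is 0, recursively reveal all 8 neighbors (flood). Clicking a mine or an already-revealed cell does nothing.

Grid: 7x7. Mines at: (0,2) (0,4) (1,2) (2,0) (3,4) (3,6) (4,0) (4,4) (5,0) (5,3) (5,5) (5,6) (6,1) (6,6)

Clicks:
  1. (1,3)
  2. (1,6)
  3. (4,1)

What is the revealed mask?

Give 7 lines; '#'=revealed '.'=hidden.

Click 1 (1,3) count=3: revealed 1 new [(1,3)] -> total=1
Click 2 (1,6) count=0: revealed 6 new [(0,5) (0,6) (1,5) (1,6) (2,5) (2,6)] -> total=7
Click 3 (4,1) count=2: revealed 1 new [(4,1)] -> total=8

Answer: .....##
...#.##
.....##
.......
.#.....
.......
.......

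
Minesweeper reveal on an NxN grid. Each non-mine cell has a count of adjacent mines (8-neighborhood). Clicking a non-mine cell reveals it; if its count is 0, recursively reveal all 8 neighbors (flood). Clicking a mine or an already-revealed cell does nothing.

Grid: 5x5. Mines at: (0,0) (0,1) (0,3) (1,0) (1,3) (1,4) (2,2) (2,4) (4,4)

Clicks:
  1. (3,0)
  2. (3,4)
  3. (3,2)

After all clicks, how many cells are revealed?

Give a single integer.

Click 1 (3,0) count=0: revealed 10 new [(2,0) (2,1) (3,0) (3,1) (3,2) (3,3) (4,0) (4,1) (4,2) (4,3)] -> total=10
Click 2 (3,4) count=2: revealed 1 new [(3,4)] -> total=11
Click 3 (3,2) count=1: revealed 0 new [(none)] -> total=11

Answer: 11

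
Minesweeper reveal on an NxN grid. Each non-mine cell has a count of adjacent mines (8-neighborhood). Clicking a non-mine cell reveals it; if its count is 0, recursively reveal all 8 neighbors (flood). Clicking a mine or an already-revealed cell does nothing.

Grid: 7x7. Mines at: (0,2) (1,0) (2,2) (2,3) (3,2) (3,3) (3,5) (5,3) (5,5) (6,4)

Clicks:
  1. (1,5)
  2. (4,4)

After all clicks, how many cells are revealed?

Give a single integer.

Click 1 (1,5) count=0: revealed 11 new [(0,3) (0,4) (0,5) (0,6) (1,3) (1,4) (1,5) (1,6) (2,4) (2,5) (2,6)] -> total=11
Click 2 (4,4) count=4: revealed 1 new [(4,4)] -> total=12

Answer: 12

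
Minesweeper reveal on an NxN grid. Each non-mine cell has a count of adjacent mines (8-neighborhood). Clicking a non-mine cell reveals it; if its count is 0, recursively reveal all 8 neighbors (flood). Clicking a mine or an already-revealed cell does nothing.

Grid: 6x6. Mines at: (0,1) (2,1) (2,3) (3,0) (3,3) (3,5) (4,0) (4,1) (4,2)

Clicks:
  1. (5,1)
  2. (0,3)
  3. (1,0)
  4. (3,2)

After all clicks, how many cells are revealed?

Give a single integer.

Click 1 (5,1) count=3: revealed 1 new [(5,1)] -> total=1
Click 2 (0,3) count=0: revealed 10 new [(0,2) (0,3) (0,4) (0,5) (1,2) (1,3) (1,4) (1,5) (2,4) (2,5)] -> total=11
Click 3 (1,0) count=2: revealed 1 new [(1,0)] -> total=12
Click 4 (3,2) count=5: revealed 1 new [(3,2)] -> total=13

Answer: 13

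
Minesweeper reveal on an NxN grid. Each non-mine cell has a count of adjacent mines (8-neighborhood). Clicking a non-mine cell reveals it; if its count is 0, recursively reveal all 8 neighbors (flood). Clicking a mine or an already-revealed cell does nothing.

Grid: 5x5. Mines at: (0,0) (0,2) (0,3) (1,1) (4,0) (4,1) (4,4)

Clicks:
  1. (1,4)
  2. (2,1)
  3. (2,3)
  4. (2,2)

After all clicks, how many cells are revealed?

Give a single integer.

Answer: 10

Derivation:
Click 1 (1,4) count=1: revealed 1 new [(1,4)] -> total=1
Click 2 (2,1) count=1: revealed 1 new [(2,1)] -> total=2
Click 3 (2,3) count=0: revealed 8 new [(1,2) (1,3) (2,2) (2,3) (2,4) (3,2) (3,3) (3,4)] -> total=10
Click 4 (2,2) count=1: revealed 0 new [(none)] -> total=10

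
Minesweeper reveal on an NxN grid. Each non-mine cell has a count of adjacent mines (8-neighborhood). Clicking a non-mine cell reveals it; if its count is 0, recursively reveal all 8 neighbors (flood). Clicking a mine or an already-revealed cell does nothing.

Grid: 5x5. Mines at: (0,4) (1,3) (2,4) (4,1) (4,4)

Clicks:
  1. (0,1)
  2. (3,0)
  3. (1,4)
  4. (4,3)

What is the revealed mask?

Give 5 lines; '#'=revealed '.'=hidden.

Answer: ###..
###.#
###..
###..
...#.

Derivation:
Click 1 (0,1) count=0: revealed 12 new [(0,0) (0,1) (0,2) (1,0) (1,1) (1,2) (2,0) (2,1) (2,2) (3,0) (3,1) (3,2)] -> total=12
Click 2 (3,0) count=1: revealed 0 new [(none)] -> total=12
Click 3 (1,4) count=3: revealed 1 new [(1,4)] -> total=13
Click 4 (4,3) count=1: revealed 1 new [(4,3)] -> total=14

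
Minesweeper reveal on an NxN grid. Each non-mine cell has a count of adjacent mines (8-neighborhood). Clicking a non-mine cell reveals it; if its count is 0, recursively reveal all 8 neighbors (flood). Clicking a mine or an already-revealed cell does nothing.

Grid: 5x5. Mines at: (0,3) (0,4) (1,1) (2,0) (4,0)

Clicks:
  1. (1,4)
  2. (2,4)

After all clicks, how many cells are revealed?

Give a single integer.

Click 1 (1,4) count=2: revealed 1 new [(1,4)] -> total=1
Click 2 (2,4) count=0: revealed 14 new [(1,2) (1,3) (2,1) (2,2) (2,3) (2,4) (3,1) (3,2) (3,3) (3,4) (4,1) (4,2) (4,3) (4,4)] -> total=15

Answer: 15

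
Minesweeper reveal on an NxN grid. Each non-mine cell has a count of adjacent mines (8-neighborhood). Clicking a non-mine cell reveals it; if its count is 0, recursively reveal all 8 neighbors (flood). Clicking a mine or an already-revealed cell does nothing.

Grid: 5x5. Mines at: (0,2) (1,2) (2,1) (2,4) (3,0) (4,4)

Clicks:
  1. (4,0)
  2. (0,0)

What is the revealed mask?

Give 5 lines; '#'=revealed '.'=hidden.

Click 1 (4,0) count=1: revealed 1 new [(4,0)] -> total=1
Click 2 (0,0) count=0: revealed 4 new [(0,0) (0,1) (1,0) (1,1)] -> total=5

Answer: ##...
##...
.....
.....
#....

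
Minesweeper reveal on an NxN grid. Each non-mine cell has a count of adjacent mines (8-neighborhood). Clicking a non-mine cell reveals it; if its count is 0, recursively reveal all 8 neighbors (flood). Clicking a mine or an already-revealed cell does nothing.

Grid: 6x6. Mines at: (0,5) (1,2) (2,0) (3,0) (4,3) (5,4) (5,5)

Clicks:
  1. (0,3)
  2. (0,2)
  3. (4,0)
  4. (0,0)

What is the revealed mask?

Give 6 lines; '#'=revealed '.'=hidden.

Click 1 (0,3) count=1: revealed 1 new [(0,3)] -> total=1
Click 2 (0,2) count=1: revealed 1 new [(0,2)] -> total=2
Click 3 (4,0) count=1: revealed 1 new [(4,0)] -> total=3
Click 4 (0,0) count=0: revealed 4 new [(0,0) (0,1) (1,0) (1,1)] -> total=7

Answer: ####..
##....
......
......
#.....
......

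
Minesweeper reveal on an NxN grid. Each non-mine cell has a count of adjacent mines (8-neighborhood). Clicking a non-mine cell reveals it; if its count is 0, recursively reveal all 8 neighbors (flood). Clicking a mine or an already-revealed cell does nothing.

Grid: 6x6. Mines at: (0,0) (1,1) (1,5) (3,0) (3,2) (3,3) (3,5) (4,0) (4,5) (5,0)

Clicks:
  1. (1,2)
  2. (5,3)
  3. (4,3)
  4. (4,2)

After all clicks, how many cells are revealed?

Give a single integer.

Answer: 9

Derivation:
Click 1 (1,2) count=1: revealed 1 new [(1,2)] -> total=1
Click 2 (5,3) count=0: revealed 8 new [(4,1) (4,2) (4,3) (4,4) (5,1) (5,2) (5,3) (5,4)] -> total=9
Click 3 (4,3) count=2: revealed 0 new [(none)] -> total=9
Click 4 (4,2) count=2: revealed 0 new [(none)] -> total=9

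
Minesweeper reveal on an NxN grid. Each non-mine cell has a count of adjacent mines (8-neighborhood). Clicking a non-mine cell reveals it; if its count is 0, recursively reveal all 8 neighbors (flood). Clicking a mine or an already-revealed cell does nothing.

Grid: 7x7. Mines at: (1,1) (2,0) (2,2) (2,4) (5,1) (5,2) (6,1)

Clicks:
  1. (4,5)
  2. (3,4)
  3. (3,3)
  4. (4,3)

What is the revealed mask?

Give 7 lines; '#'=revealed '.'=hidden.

Answer: ..#####
..#####
.....##
...####
...####
...####
...####

Derivation:
Click 1 (4,5) count=0: revealed 28 new [(0,2) (0,3) (0,4) (0,5) (0,6) (1,2) (1,3) (1,4) (1,5) (1,6) (2,5) (2,6) (3,3) (3,4) (3,5) (3,6) (4,3) (4,4) (4,5) (4,6) (5,3) (5,4) (5,5) (5,6) (6,3) (6,4) (6,5) (6,6)] -> total=28
Click 2 (3,4) count=1: revealed 0 new [(none)] -> total=28
Click 3 (3,3) count=2: revealed 0 new [(none)] -> total=28
Click 4 (4,3) count=1: revealed 0 new [(none)] -> total=28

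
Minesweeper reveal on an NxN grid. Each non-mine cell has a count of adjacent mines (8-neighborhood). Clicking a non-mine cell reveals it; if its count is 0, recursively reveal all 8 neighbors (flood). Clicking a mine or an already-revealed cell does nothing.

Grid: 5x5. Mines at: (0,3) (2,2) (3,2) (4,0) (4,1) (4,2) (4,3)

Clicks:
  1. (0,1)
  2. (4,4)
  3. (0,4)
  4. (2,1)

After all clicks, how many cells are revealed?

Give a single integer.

Click 1 (0,1) count=0: revealed 10 new [(0,0) (0,1) (0,2) (1,0) (1,1) (1,2) (2,0) (2,1) (3,0) (3,1)] -> total=10
Click 2 (4,4) count=1: revealed 1 new [(4,4)] -> total=11
Click 3 (0,4) count=1: revealed 1 new [(0,4)] -> total=12
Click 4 (2,1) count=2: revealed 0 new [(none)] -> total=12

Answer: 12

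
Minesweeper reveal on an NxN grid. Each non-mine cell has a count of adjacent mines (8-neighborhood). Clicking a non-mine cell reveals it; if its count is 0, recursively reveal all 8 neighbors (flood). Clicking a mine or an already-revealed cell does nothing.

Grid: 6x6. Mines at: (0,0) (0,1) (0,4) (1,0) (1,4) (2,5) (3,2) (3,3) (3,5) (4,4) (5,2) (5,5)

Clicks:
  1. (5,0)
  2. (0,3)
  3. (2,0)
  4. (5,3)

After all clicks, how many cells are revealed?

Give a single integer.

Click 1 (5,0) count=0: revealed 8 new [(2,0) (2,1) (3,0) (3,1) (4,0) (4,1) (5,0) (5,1)] -> total=8
Click 2 (0,3) count=2: revealed 1 new [(0,3)] -> total=9
Click 3 (2,0) count=1: revealed 0 new [(none)] -> total=9
Click 4 (5,3) count=2: revealed 1 new [(5,3)] -> total=10

Answer: 10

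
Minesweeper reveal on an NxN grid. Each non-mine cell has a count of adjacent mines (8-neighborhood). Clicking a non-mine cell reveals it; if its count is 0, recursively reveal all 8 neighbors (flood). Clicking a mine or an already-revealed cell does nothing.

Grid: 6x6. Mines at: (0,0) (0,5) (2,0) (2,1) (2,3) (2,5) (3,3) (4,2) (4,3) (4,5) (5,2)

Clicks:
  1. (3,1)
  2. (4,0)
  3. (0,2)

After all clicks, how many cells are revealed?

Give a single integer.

Answer: 14

Derivation:
Click 1 (3,1) count=3: revealed 1 new [(3,1)] -> total=1
Click 2 (4,0) count=0: revealed 5 new [(3,0) (4,0) (4,1) (5,0) (5,1)] -> total=6
Click 3 (0,2) count=0: revealed 8 new [(0,1) (0,2) (0,3) (0,4) (1,1) (1,2) (1,3) (1,4)] -> total=14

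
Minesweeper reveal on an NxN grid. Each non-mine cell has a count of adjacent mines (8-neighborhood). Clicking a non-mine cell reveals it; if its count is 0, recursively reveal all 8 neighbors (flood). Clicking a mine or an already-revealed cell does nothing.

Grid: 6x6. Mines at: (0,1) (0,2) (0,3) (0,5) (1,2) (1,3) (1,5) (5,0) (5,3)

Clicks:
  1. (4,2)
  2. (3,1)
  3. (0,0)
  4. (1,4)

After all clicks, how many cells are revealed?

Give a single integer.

Answer: 24

Derivation:
Click 1 (4,2) count=1: revealed 1 new [(4,2)] -> total=1
Click 2 (3,1) count=0: revealed 21 new [(1,0) (1,1) (2,0) (2,1) (2,2) (2,3) (2,4) (2,5) (3,0) (3,1) (3,2) (3,3) (3,4) (3,5) (4,0) (4,1) (4,3) (4,4) (4,5) (5,4) (5,5)] -> total=22
Click 3 (0,0) count=1: revealed 1 new [(0,0)] -> total=23
Click 4 (1,4) count=4: revealed 1 new [(1,4)] -> total=24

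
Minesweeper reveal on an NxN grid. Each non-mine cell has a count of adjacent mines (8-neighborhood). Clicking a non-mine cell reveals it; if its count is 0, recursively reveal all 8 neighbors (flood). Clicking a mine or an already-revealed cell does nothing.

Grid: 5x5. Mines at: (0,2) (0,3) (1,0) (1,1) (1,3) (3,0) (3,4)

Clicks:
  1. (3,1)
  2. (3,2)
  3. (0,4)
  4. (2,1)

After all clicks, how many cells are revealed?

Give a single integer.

Answer: 10

Derivation:
Click 1 (3,1) count=1: revealed 1 new [(3,1)] -> total=1
Click 2 (3,2) count=0: revealed 8 new [(2,1) (2,2) (2,3) (3,2) (3,3) (4,1) (4,2) (4,3)] -> total=9
Click 3 (0,4) count=2: revealed 1 new [(0,4)] -> total=10
Click 4 (2,1) count=3: revealed 0 new [(none)] -> total=10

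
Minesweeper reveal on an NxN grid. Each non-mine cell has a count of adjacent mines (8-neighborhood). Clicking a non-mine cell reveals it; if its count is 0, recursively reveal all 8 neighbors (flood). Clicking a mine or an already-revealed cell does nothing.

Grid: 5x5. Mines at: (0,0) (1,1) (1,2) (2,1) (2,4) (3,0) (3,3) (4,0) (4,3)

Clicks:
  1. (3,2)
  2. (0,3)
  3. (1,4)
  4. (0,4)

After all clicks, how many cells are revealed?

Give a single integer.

Click 1 (3,2) count=3: revealed 1 new [(3,2)] -> total=1
Click 2 (0,3) count=1: revealed 1 new [(0,3)] -> total=2
Click 3 (1,4) count=1: revealed 1 new [(1,4)] -> total=3
Click 4 (0,4) count=0: revealed 2 new [(0,4) (1,3)] -> total=5

Answer: 5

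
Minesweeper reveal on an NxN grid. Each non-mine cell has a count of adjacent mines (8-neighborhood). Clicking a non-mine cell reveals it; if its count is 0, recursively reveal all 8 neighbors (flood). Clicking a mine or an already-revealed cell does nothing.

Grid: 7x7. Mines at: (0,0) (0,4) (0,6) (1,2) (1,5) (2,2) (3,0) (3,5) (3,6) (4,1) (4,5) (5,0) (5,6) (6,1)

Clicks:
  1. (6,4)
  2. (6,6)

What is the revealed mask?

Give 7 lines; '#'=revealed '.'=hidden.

Click 1 (6,4) count=0: revealed 14 new [(3,2) (3,3) (3,4) (4,2) (4,3) (4,4) (5,2) (5,3) (5,4) (5,5) (6,2) (6,3) (6,4) (6,5)] -> total=14
Click 2 (6,6) count=1: revealed 1 new [(6,6)] -> total=15

Answer: .......
.......
.......
..###..
..###..
..####.
..#####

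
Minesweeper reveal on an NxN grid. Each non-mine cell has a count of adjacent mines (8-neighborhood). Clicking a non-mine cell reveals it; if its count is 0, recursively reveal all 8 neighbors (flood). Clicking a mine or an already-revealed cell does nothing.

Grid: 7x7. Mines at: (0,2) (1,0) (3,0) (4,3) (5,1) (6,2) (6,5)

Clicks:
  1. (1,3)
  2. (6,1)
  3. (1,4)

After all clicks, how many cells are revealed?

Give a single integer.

Answer: 29

Derivation:
Click 1 (1,3) count=1: revealed 1 new [(1,3)] -> total=1
Click 2 (6,1) count=2: revealed 1 new [(6,1)] -> total=2
Click 3 (1,4) count=0: revealed 27 new [(0,3) (0,4) (0,5) (0,6) (1,1) (1,2) (1,4) (1,5) (1,6) (2,1) (2,2) (2,3) (2,4) (2,5) (2,6) (3,1) (3,2) (3,3) (3,4) (3,5) (3,6) (4,4) (4,5) (4,6) (5,4) (5,5) (5,6)] -> total=29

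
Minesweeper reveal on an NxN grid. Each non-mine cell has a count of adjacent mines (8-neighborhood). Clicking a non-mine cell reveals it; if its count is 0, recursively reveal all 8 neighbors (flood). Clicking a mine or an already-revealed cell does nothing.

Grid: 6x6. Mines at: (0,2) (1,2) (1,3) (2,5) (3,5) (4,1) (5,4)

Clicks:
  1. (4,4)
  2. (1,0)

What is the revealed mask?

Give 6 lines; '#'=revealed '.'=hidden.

Click 1 (4,4) count=2: revealed 1 new [(4,4)] -> total=1
Click 2 (1,0) count=0: revealed 8 new [(0,0) (0,1) (1,0) (1,1) (2,0) (2,1) (3,0) (3,1)] -> total=9

Answer: ##....
##....
##....
##....
....#.
......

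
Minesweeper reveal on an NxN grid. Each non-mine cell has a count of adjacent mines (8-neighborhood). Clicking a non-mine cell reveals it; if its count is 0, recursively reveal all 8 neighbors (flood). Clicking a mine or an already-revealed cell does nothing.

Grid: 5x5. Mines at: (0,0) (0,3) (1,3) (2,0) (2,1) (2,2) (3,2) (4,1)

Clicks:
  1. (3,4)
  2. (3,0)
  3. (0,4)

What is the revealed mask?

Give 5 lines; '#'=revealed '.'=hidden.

Click 1 (3,4) count=0: revealed 6 new [(2,3) (2,4) (3,3) (3,4) (4,3) (4,4)] -> total=6
Click 2 (3,0) count=3: revealed 1 new [(3,0)] -> total=7
Click 3 (0,4) count=2: revealed 1 new [(0,4)] -> total=8

Answer: ....#
.....
...##
#..##
...##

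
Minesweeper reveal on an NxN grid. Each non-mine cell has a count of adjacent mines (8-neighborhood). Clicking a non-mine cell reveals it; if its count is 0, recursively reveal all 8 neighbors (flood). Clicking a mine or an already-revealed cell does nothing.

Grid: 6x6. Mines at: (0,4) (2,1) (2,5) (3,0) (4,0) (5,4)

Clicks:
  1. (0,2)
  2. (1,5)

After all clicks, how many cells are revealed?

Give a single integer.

Answer: 9

Derivation:
Click 1 (0,2) count=0: revealed 8 new [(0,0) (0,1) (0,2) (0,3) (1,0) (1,1) (1,2) (1,3)] -> total=8
Click 2 (1,5) count=2: revealed 1 new [(1,5)] -> total=9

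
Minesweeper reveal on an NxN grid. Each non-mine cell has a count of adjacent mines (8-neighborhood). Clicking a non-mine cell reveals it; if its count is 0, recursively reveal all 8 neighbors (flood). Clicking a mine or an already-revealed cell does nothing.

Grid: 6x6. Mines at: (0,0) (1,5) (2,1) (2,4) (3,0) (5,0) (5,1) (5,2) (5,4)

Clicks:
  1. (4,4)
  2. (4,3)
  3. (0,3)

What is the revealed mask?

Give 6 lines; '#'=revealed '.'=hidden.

Click 1 (4,4) count=1: revealed 1 new [(4,4)] -> total=1
Click 2 (4,3) count=2: revealed 1 new [(4,3)] -> total=2
Click 3 (0,3) count=0: revealed 8 new [(0,1) (0,2) (0,3) (0,4) (1,1) (1,2) (1,3) (1,4)] -> total=10

Answer: .####.
.####.
......
......
...##.
......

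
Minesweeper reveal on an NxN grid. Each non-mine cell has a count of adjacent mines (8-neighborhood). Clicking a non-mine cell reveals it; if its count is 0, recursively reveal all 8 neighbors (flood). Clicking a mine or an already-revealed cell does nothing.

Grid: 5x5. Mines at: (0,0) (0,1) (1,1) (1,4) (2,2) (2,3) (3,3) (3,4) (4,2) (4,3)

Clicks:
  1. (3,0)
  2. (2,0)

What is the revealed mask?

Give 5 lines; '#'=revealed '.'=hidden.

Click 1 (3,0) count=0: revealed 6 new [(2,0) (2,1) (3,0) (3,1) (4,0) (4,1)] -> total=6
Click 2 (2,0) count=1: revealed 0 new [(none)] -> total=6

Answer: .....
.....
##...
##...
##...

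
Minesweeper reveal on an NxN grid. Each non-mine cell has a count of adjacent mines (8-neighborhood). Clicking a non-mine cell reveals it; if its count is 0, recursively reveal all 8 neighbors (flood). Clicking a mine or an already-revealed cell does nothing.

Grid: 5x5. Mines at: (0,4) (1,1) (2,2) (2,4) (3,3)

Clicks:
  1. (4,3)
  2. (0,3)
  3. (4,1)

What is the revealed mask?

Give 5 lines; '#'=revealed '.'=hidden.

Answer: ...#.
.....
##...
###..
####.

Derivation:
Click 1 (4,3) count=1: revealed 1 new [(4,3)] -> total=1
Click 2 (0,3) count=1: revealed 1 new [(0,3)] -> total=2
Click 3 (4,1) count=0: revealed 8 new [(2,0) (2,1) (3,0) (3,1) (3,2) (4,0) (4,1) (4,2)] -> total=10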